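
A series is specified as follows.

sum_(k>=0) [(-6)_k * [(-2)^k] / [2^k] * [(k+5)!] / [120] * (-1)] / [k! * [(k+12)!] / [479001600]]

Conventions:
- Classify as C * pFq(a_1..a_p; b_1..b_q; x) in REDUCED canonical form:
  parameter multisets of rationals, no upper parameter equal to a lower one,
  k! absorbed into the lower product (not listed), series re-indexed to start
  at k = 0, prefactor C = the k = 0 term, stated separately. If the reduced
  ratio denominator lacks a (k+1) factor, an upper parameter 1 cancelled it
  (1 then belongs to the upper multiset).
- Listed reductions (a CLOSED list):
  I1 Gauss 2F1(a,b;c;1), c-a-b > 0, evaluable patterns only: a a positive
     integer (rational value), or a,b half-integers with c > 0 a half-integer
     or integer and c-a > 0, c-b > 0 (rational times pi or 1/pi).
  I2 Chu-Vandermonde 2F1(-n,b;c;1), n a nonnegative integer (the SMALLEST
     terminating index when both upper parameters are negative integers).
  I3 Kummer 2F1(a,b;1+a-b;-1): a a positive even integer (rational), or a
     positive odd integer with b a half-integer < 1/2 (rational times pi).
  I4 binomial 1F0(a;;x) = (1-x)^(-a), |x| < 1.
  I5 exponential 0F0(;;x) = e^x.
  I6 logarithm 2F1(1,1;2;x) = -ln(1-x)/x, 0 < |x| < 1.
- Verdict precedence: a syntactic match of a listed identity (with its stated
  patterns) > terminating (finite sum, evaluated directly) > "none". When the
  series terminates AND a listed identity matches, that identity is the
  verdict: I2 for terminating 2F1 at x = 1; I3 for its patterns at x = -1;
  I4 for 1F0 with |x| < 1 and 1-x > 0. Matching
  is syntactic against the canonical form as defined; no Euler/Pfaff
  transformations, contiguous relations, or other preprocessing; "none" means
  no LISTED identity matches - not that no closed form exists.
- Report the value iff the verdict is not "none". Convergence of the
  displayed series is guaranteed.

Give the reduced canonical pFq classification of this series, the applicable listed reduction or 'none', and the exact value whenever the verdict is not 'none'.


At argument -1: a 2F1 with upper {-6, 6}, lower {13}, scaled by C = -1. Verdict: the Kummer evaluation I3 applies (x = -1; c = 13 equals 1+a-b for upper {-6, 6}: listed pattern). Its exact value is -11.

Key step: t_0 = -1 here, and the factorial ratio (C = -1, x = -1) (k+a-1)!/(a-1)! is a rising factorial (a)_k.
Adjacent-term ratio: r(k) = (-1) * (k-6) (k+6) / [(k+13) (k+1)] - rational; roots negated = parameters, x = (-1), C = -1.


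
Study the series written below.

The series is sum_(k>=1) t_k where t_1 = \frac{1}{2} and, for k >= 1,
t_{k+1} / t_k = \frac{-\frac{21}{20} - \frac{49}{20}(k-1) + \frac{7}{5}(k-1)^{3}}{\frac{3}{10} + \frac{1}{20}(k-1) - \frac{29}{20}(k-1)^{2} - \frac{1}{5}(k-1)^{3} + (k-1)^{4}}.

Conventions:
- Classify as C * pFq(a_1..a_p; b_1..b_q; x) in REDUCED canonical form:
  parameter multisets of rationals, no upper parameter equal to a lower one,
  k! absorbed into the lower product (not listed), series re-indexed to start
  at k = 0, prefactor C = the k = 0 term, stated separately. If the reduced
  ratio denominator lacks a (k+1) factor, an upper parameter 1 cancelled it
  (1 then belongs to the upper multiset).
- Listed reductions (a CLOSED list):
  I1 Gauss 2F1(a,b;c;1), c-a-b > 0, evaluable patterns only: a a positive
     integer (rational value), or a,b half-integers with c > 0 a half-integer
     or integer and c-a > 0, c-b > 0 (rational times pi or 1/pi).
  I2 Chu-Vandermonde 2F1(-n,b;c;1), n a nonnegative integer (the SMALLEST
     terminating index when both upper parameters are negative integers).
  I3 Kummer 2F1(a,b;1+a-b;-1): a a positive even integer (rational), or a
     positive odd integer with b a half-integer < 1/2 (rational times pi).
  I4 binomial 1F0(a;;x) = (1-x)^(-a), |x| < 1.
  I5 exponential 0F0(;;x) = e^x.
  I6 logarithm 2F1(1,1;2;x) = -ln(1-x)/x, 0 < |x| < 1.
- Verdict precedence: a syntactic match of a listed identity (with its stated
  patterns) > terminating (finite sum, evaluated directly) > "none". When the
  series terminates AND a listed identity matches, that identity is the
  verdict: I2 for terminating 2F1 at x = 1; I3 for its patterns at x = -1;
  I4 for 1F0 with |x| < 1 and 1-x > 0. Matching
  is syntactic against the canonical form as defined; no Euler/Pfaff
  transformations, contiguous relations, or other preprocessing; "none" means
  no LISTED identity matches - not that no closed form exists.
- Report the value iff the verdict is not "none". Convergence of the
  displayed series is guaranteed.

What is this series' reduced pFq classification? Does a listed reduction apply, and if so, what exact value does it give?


Canonical form: C = \frac{1}{2} times 2F2 with upper {-\frac{3}{2}, 1}, lower {-\frac{6}{5}, -\frac{1}{2}}, x = \frac{7}{5}. Verdict: no listed reduction: x = \frac{7}{5} and upper {-\frac{3}{2}, 1} fail every I1-I6 pattern.

Key observation: t_0 being \frac{1}{2}, factor the ratio over Q (C = 1/2, x = 7/5): negated roots = parameters.
Ratio: r(k) = \frac{7}{5} * (k-\frac{3}{2}) (k+1) / [(k-\frac{6}{5}) (k-\frac{1}{2}) (k+1)] ; factor over Q: parameters, x = \frac{7}{5}, and C = \frac{1}{2}.


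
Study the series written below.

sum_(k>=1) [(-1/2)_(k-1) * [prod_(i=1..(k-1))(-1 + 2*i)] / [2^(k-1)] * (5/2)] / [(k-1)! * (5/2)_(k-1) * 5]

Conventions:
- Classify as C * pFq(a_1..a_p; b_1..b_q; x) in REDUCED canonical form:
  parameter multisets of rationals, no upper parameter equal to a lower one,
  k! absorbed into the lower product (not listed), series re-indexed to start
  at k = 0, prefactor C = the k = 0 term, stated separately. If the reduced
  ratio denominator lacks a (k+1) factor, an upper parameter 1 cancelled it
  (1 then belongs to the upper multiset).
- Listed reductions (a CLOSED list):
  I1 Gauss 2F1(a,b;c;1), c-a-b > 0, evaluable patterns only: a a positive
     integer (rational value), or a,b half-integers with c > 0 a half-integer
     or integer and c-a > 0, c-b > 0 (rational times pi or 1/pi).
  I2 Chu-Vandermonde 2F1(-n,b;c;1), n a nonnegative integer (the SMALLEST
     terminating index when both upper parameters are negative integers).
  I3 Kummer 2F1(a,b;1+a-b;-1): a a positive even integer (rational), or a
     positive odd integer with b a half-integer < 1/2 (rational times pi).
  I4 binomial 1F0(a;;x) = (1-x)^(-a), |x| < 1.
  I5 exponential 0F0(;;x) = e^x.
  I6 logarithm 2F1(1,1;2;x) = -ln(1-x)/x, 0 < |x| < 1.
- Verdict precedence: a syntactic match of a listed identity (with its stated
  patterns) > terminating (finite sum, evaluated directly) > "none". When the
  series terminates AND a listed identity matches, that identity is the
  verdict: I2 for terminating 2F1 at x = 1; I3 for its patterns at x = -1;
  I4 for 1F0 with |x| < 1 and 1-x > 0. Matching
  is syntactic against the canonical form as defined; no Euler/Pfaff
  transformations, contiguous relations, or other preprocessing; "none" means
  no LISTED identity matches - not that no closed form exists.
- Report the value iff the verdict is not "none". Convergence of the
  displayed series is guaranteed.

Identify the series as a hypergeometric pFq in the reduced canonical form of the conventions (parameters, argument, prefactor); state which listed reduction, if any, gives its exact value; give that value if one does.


x = 1 here; the reduced form reads 2F1, upper {-1/2, 1/2}, lower {5/2}, C = 1/2. Verdict: Gauss (I1, half-integer pattern) matches (x = 1; upper {-1/2, 1/2} half-integers, c = 5/2 in the evaluable pattern). Sum: (9/64) * pi.

The tell: with t_0 = 1/2, the constant factors (C = 1/2) combine into one prefactor.
Step ratio: r(k) = 1 * (k-1/2) (k+1/2) / [(k+5/2) (k+1)] - rational in k, leading ratio 1; with t_0 = 1/2, classification follows.


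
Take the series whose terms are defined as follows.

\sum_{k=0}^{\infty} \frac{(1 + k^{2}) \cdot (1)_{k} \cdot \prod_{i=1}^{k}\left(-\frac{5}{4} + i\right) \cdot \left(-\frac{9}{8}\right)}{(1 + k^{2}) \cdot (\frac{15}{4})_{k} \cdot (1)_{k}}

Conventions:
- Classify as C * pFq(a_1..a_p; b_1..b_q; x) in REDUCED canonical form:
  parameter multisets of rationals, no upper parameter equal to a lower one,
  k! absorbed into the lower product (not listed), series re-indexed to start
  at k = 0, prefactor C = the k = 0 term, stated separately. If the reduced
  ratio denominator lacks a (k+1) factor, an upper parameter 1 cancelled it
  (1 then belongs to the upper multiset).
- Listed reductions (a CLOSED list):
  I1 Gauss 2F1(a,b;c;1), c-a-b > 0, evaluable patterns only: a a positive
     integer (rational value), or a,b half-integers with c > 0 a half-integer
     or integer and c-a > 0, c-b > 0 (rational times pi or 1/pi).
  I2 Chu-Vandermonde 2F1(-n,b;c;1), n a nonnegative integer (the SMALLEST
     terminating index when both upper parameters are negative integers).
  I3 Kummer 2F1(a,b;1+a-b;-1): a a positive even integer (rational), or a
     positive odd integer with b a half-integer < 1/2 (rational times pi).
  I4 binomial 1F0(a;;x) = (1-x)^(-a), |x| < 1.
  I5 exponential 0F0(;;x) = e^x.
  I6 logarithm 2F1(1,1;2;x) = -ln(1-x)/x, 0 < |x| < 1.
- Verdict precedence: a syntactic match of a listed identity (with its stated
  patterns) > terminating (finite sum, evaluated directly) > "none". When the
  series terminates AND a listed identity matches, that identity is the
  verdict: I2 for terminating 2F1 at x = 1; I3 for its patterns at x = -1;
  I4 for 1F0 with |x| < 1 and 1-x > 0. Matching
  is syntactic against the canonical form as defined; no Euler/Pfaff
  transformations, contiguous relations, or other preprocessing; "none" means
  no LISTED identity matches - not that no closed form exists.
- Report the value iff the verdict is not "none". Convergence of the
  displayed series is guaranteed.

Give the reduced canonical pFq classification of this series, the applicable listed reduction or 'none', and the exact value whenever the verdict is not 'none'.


The tell: from the first term -\frac{9}{8}: the factor k^2 + 1 cancels (top and bottom), leaving prefactor -9/8.
Consecutive-term ratio: r(k) = 1 * (k-\frac{1}{4}) (k+1) / [(k+\frac{15}{4}) (k+1)] - rational in k, leading ratio 1; with t_0 = -\frac{9}{8}, classification follows.

With C = -\frac{9}{8}: the canonical form is 2F1(-\frac{1}{4}, 1; \frac{15}{4}; 1). Verdict: Gauss's theorem (I1) matches (x = 1: the Gamma ratio telescopes since c-a-b = 3 > 0 and a = 1 in Z>0). Hence: -\frac{33}{32}.


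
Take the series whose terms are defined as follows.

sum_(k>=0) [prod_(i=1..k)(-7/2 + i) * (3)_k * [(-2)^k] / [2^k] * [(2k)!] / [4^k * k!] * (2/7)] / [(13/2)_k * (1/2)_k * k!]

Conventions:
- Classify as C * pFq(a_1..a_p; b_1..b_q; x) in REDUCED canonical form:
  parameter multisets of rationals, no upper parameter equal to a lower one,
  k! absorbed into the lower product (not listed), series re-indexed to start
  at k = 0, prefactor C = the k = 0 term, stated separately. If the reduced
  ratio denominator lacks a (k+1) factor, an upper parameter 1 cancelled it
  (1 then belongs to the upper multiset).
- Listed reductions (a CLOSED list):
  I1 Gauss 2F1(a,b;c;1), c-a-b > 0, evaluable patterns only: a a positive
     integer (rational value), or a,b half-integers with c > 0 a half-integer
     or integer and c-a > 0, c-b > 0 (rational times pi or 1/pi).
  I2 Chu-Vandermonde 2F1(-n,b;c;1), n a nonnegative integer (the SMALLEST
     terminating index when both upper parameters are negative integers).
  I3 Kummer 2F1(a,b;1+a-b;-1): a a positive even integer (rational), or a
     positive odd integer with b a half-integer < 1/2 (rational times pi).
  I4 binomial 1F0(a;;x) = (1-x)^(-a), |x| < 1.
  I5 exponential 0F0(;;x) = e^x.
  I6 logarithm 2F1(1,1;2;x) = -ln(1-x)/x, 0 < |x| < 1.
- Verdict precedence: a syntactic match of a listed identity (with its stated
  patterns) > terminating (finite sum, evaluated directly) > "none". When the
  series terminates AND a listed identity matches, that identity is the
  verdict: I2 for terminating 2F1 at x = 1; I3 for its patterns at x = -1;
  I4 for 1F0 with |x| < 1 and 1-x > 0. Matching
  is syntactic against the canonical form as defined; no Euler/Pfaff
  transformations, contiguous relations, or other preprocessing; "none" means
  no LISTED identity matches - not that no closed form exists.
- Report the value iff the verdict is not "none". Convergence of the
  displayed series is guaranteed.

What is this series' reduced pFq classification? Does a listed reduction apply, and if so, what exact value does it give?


Key step: from the first term 2/7: the parameter 1/2 appears in both the upper and lower lists and cancels.
Ratio: r(k) = (-1) * (k-5/2) (k+3) / [(k+13/2) (k+1)] - rational in k, leading ratio (-1); with t_0 = 2/7, classification follows.

Prefactor 2/7, argument -1: 2F1 with upper {-5/2, 3} over lower {13/2}. Verdict: Kummer's theorem (I3) fires (x = -1; c = 13/2 equals 1+a-b for upper {-5/2, 3}: listed pattern). Value: (495/2048) * pi.


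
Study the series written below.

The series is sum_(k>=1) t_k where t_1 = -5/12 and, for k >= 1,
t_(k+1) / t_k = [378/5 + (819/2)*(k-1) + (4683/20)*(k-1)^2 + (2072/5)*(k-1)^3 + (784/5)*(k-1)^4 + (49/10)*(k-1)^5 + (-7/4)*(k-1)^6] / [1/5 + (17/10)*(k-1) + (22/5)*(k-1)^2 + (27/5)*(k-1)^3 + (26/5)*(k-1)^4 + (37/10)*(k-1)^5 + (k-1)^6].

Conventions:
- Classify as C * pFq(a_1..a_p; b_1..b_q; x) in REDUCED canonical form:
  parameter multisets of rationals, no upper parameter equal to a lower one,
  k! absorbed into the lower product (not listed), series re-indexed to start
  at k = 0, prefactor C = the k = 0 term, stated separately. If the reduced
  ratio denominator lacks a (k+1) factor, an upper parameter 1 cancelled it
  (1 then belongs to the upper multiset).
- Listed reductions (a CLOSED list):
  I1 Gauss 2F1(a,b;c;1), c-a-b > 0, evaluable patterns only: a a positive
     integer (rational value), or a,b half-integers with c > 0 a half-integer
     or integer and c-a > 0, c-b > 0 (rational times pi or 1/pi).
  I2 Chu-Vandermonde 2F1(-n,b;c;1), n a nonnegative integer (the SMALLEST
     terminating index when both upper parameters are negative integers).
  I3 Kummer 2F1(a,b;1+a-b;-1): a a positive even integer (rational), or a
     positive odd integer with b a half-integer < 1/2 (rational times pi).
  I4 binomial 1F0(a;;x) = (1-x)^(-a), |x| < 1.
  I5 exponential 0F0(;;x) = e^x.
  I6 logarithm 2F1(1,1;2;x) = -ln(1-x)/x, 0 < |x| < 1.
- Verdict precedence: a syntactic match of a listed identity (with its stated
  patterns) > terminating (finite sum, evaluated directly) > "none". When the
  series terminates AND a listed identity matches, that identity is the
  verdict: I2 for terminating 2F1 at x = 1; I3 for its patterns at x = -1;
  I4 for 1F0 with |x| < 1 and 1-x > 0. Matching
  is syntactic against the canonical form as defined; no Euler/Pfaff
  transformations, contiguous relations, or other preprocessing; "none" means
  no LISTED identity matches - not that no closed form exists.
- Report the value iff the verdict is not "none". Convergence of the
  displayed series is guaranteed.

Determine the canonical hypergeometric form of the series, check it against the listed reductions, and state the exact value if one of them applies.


With C = -5/12: the canonical form is 3F2(-12, 3, 6; 1/2, 2; -7/4). Verdict: terminating (-12 upstairs). 13 nonzero terms in all; added directly. Sum: -2375962278756435/772616.

Structural cue: with t_0 = -5/12, the parameter 1/5 appears in both the upper and lower lists and cancels (alongside the other common factor).
Term ratio: r(k) = (-7/4) * (k-12) (k+3) (k+6) / [(k+1/2) (k+2) (k+1)] - rational in k. x = (-7/4); t_0 = -5/12; negate the roots.


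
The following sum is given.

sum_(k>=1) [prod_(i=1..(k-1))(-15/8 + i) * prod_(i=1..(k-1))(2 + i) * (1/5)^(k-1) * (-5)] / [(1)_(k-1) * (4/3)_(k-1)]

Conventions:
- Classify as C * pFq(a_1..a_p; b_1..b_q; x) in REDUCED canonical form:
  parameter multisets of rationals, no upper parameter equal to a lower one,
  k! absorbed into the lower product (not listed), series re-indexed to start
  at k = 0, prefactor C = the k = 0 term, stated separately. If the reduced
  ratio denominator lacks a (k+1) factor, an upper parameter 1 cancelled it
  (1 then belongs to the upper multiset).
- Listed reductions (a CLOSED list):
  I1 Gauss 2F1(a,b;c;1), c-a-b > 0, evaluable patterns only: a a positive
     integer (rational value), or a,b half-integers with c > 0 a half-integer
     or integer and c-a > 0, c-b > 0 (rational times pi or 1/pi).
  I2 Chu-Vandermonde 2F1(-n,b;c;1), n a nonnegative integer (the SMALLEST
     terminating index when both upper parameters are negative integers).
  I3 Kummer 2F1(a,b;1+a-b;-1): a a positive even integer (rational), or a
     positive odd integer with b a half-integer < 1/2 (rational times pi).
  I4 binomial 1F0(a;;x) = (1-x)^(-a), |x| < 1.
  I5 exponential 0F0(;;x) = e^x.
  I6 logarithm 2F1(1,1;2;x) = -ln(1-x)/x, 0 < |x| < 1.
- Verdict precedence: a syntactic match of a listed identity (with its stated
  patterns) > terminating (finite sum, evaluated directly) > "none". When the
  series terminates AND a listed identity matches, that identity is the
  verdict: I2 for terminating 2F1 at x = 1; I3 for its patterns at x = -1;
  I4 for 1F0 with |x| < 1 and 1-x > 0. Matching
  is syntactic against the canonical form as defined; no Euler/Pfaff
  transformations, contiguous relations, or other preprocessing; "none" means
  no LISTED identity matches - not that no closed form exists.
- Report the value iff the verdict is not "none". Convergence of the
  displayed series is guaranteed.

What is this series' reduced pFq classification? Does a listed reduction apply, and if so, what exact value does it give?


First insight: x = (1/5) and the running product (C = -5) telescopes to a rising factorial.
Step ratio: r(k) = (1/5) * (k-7/8) (k+3) / [(k+4/3) (k+1)] - rational; roots negated = parameters, x = (1/5), C = -5.

At argument 1/5: a 2F1 with upper {-7/8, 3}, lower {4/3}, scaled by C = -5. Verdict: none (x = 1/5): each listed identity misses the multisets {-7/8, 3} ; {4/3}.


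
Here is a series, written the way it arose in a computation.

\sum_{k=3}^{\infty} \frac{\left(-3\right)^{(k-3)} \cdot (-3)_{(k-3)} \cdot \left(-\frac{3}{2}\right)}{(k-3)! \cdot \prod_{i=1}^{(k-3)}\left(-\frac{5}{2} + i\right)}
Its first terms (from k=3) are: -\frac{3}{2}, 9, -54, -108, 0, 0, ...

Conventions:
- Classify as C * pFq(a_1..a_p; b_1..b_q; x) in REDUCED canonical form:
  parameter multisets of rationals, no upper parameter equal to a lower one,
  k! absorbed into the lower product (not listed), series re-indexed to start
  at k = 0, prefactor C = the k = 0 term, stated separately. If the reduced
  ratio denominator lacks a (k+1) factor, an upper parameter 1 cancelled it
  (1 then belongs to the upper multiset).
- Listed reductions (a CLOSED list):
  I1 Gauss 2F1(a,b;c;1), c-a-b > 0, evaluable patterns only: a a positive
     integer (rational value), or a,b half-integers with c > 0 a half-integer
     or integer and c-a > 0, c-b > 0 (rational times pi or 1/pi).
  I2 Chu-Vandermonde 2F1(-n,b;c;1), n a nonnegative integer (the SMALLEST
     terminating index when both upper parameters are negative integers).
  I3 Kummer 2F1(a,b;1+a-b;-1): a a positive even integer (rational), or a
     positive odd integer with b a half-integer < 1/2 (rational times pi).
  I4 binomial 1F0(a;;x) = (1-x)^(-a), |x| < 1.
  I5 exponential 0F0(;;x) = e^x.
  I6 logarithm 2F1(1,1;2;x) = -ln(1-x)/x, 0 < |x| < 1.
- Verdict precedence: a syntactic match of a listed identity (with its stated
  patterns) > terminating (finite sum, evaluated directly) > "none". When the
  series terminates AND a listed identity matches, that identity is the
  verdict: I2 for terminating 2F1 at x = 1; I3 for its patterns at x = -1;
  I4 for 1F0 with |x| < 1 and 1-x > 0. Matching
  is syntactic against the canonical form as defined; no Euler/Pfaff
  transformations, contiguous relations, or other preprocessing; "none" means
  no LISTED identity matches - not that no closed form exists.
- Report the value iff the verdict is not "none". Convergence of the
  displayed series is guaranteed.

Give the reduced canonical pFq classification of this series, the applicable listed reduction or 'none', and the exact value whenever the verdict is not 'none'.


Key step: with t_0 = -\frac{3}{2}, the lower running product (C = -3/2, x = -3) is a rising factorial.
Adjacent-term ratio: r(k) = -3 * (k-3) / [(k-\frac{3}{2}) (k+1)] - rational in k, leading ratio -3; with t_0 = -\frac{3}{2}, classification follows.

The series (x = -3) is 1F1: upper {-3}, lower {-\frac{3}{2}}, prefactor -\frac{3}{2}. Verdict: terminating at k = 3: the factor (-3)_k kills every later term; summing the 4 survivors is exact. Hence: -\frac{309}{2}.


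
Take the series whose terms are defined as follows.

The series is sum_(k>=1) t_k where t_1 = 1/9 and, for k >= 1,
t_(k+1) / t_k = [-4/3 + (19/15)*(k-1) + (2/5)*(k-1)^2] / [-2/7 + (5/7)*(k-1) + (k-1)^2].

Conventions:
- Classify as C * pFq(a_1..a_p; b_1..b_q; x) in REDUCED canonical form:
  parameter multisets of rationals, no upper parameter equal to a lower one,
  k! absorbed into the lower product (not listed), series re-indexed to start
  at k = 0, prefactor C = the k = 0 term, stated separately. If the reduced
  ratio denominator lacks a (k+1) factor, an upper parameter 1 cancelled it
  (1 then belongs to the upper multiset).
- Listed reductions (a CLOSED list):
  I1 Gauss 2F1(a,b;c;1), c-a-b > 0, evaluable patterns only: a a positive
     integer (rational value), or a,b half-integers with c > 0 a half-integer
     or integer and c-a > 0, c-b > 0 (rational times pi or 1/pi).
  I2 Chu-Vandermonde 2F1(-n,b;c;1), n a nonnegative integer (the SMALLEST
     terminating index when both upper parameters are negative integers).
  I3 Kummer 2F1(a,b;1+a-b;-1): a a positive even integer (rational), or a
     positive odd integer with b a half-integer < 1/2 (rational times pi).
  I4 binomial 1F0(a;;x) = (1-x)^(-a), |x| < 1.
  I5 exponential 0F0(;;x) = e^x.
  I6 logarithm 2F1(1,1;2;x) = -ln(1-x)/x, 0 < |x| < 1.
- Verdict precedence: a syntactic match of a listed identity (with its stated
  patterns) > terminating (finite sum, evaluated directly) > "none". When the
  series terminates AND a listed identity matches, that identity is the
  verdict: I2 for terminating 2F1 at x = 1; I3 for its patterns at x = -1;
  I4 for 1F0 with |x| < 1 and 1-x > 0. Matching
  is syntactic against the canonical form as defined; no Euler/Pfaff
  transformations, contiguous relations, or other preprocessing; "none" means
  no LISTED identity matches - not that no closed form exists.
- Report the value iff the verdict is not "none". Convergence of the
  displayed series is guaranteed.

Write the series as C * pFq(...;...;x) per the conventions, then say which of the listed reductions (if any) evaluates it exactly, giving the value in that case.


Reduced: x = 2/5, 2F1, upper = {-5/6, 4}, lower = {-2/7}, C = 1/9. Verdict: none - at argument 2/5 the multisets {-5/6, 4} ; {-2/7} match no listed identity.

Key observation: x = (2/5) and roots of the ratio polynomials (C = 1/9) are the negated parameters.
Step ratio: r(k) = (2/5) * (k-5/6) (k+4) / [(k-2/7) (k+1)] - rational; roots negated = parameters, x = (2/5), C = 1/9.


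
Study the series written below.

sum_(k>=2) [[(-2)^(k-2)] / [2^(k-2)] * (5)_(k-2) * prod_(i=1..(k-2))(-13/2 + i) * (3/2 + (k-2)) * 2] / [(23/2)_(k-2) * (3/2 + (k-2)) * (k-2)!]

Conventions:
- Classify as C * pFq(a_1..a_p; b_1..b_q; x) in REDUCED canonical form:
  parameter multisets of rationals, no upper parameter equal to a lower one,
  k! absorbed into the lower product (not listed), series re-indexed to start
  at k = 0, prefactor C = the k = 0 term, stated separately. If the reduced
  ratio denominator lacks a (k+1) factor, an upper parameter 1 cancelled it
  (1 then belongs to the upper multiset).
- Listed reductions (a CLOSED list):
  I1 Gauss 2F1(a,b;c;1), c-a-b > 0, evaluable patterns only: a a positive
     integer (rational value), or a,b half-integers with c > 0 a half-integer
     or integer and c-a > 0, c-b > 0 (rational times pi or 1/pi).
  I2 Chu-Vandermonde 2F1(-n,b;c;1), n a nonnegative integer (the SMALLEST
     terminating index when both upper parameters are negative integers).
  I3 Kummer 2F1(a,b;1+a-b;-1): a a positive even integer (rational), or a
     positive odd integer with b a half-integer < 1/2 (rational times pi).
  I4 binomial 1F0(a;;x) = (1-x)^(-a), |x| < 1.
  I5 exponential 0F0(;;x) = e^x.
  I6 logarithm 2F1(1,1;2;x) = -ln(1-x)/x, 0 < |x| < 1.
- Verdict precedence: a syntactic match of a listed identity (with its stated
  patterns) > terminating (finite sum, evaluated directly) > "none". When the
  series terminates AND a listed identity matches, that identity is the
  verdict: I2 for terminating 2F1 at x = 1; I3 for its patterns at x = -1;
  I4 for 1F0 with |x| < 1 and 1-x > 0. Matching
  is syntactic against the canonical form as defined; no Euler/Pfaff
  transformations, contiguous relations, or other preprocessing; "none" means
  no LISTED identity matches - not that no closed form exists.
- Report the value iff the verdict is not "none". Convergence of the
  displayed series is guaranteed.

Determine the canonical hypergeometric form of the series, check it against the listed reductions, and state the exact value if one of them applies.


Canonical form: C = 2 times 2F1 with upper {-11/2, 5}, lower {23/2}, x = -1. Verdict (x = -1): Kummer (I3) applies (x = -1; c = 23/2 equals 1+a-b for upper {-11/2, 5}: listed pattern). Its exact value is (43648605/8388608) * pi.

Key observation: t_0 = 2 here, and the two k-th powers (C = 2, x = -1) combine into one argument.
Adjacent-term ratio: r(k) = (-1) * (k-11/2) (k+5) / [(k+23/2) (k+1)] ; factor over Q: parameters, x = (-1), and C = 2.


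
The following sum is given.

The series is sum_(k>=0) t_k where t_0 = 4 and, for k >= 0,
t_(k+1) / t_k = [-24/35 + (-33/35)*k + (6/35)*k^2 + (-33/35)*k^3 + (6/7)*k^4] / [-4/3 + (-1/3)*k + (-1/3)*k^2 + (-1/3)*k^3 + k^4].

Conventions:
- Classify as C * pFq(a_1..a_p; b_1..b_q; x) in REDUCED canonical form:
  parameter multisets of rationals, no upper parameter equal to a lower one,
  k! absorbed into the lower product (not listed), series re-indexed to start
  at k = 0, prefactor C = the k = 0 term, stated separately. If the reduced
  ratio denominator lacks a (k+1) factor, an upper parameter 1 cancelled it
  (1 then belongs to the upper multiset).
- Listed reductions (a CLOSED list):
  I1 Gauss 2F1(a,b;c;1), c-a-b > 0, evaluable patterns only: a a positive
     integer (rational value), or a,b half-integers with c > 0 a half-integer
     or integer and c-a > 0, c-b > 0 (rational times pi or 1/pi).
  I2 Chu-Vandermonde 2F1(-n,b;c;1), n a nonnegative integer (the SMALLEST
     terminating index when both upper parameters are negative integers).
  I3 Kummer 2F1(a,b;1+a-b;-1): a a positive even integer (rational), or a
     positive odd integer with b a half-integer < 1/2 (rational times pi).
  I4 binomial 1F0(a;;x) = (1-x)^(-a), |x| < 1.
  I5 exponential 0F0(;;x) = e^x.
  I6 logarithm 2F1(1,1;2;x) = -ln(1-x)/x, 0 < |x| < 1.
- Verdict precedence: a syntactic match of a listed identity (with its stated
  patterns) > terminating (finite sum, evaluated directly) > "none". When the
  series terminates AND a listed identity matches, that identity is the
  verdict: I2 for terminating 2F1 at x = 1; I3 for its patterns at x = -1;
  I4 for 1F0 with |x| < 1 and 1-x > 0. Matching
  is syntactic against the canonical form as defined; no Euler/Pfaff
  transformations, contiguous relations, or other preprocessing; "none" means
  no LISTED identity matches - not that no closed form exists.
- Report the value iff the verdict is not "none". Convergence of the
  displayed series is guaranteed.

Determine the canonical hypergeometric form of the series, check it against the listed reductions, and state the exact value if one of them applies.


Key observation: t_0 = 4 here, and the ratio is unreduced: k^2 + 1 divides both sides (C = 4, x = 6/7).
Consecutive-term ratio: r(k) = (6/7) * (k-8/5) (k+1/2) / [(k-4/3) (k+1)] - rational in k. x = (6/7); t_0 = 4; negate the roots.

Reduced: x = 6/7, 2F1, upper = {-8/5, 1/2}, lower = {-4/3}, C = 4. Verdict: none. No listed pattern accepts 2F1(-8/5, 1/2; -4/3; 6/7).


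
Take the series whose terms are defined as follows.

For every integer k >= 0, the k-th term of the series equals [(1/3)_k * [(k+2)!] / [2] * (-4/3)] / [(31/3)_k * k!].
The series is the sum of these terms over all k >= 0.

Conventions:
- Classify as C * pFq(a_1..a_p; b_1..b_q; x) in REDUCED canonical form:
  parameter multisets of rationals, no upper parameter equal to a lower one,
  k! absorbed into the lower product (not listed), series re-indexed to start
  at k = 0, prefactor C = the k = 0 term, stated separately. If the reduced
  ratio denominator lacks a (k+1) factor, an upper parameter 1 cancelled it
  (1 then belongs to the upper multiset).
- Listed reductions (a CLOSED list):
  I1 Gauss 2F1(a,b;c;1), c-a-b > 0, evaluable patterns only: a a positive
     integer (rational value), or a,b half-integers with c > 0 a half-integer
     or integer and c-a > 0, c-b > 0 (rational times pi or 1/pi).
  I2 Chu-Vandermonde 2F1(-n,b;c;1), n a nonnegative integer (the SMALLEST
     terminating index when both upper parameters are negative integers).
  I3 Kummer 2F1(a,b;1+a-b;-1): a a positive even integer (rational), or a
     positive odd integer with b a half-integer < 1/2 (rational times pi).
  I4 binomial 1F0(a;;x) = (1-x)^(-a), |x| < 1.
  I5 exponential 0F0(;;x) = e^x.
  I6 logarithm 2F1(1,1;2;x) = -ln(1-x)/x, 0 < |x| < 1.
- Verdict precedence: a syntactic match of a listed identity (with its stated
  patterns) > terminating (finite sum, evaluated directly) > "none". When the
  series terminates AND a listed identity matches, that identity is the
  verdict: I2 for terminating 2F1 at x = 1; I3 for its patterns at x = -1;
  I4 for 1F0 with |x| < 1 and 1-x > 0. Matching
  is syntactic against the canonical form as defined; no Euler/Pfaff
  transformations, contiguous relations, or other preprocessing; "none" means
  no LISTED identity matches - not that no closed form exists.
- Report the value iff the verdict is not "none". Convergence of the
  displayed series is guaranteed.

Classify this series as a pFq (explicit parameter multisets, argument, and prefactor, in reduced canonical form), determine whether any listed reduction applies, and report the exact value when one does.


At argument 1: a 2F1 with upper {1/3, 3}, lower {31/3}, scaled by C = -4/3. Verdict at x = 1: Gauss (I1, integer-parameter pattern) matches (x = 1: the Gamma ratio telescopes since c-a-b = 7 > 0 and a = 3 in Z>0). Its exact value is -1100/729.

Key observation: with t_0 = -4/3, the factorial ratio (prefactor -4/3) (k+a-1)!/(a-1)! is a rising factorial (a)_k.
Adjacent-term ratio: r(k) = 1 * (k+1/3) (k+3) / [(k+31/3) (k+1)] - rational in k, leading ratio 1; with t_0 = -4/3, classification follows.


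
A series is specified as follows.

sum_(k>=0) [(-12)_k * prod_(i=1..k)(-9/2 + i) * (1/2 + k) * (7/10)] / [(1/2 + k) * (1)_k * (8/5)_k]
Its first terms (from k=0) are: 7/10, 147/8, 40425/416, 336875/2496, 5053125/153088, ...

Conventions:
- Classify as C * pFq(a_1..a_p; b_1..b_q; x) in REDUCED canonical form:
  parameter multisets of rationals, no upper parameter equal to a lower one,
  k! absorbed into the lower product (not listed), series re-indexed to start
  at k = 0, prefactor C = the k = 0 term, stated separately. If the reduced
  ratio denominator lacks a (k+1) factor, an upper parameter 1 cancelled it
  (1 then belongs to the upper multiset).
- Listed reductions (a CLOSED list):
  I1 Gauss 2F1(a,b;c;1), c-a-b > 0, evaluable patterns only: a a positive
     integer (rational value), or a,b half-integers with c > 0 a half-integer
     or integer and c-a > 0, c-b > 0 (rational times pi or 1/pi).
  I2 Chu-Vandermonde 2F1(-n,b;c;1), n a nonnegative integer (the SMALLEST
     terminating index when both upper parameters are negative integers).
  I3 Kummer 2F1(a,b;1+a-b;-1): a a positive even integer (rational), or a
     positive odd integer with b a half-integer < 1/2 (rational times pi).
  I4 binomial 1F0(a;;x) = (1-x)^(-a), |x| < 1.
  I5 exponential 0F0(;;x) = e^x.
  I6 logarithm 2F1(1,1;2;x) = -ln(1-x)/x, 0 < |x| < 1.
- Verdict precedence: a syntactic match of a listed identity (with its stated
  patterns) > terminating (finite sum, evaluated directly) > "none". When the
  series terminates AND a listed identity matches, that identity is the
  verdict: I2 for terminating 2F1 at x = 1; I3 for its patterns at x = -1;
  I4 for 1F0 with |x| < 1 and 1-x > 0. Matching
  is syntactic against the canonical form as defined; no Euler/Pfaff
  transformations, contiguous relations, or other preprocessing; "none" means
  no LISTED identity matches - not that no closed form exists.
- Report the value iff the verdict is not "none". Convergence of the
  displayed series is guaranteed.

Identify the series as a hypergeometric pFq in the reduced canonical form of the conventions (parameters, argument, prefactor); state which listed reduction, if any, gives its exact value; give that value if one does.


Structural cue: t_0 = 7/10 here, and (1)_k (prefactor 7/10) is k! itself.
Term ratio: r(k) = 1 * (k-12) (k-7/2) / [(k+8/5) (k+1)] ; factor over Q: parameters, x = 1, and C = 7/10.

At argument 1: a 2F1 with upper {-12, -7/2}, lower {8/5}, scaled by C = 7/10. Verdict: the Chu-Vandermonde identity I2 matches (terminating 2F1 at x = 1 with n = 12, b = -7/2, c = 8/5). Its exact value is 59090584210117383/210676366704640.


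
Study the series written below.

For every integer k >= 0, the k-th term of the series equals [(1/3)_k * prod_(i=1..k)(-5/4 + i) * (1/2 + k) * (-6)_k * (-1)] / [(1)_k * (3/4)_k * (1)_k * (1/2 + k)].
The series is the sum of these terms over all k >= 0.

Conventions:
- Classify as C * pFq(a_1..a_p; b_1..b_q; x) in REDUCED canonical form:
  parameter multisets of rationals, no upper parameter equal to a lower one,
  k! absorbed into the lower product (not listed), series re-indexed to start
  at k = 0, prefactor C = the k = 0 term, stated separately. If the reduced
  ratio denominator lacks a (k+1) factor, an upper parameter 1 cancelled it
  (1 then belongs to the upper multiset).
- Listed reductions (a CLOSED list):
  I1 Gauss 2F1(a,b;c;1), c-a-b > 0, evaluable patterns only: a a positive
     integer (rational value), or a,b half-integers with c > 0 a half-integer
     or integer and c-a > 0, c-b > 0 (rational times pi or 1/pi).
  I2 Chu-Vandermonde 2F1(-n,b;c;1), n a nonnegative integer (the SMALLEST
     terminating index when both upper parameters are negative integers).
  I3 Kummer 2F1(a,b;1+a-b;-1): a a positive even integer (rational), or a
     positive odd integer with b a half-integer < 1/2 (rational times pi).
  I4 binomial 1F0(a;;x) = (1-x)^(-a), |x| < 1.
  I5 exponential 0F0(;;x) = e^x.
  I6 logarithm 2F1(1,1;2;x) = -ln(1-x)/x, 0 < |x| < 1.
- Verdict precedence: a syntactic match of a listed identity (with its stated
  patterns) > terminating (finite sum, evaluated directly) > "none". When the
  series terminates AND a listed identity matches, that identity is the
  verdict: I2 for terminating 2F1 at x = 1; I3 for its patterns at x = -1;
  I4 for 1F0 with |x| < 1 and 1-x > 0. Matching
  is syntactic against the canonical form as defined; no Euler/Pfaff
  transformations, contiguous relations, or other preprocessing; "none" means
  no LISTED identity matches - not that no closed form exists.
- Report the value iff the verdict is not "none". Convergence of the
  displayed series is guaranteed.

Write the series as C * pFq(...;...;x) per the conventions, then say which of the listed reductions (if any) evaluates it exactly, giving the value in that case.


Key observation: t_0 = -1 here, and the running product (C = -1, x = 1) telescopes to a rising factorial.
Consecutive-term ratio: r(k) = 1 * (k-6) (k-1/4) (k+1/3) / [(k+3/4) (k+1) (k+1)] - rational in k, leading ratio 1; with t_0 = -1, classification follows.

Prefactor -1, argument 1: 3F2 with upper {-6, -1/4, 1/3} over lower {3/4, 1}. Verdict: terminating - upper -6 stops the sum at k = 6; the 7 terms are added exactly. Sum: -308040170/220771089.


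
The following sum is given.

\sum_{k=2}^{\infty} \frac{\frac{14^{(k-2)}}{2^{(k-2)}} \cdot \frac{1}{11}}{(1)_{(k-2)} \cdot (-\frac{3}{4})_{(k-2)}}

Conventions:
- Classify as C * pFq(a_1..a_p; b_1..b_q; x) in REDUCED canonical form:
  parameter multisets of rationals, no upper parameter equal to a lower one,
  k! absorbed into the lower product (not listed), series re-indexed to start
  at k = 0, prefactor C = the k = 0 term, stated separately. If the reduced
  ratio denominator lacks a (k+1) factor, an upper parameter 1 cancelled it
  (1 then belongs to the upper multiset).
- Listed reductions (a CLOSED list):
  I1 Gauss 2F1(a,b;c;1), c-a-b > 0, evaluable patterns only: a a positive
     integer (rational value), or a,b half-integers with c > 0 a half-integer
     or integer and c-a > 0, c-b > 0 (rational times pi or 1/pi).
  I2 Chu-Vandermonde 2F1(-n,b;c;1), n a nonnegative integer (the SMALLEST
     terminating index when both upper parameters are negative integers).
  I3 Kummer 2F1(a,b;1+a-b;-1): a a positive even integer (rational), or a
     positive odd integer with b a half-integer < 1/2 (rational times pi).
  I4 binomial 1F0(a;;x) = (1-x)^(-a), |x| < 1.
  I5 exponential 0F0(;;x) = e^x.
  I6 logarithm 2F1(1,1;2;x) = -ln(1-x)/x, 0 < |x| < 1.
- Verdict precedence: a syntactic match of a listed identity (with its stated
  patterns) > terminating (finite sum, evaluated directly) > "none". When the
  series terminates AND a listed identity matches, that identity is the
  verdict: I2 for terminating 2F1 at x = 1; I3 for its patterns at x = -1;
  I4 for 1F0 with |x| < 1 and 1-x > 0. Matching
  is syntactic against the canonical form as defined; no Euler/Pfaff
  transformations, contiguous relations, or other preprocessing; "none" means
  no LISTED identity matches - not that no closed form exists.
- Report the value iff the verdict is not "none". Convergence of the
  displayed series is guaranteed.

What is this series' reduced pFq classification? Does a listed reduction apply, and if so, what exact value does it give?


x = 7 here; the reduced form reads 0F1, upper {-}, lower {-\frac{3}{4}}, C = \frac{1}{11}. Verdict: no listed reduction: x = 7 and upper {-} fail every I1-I6 pattern.

The tell: t_0 = \frac{1}{11} here, and the two k-th powers (prefactor 1/11) combine into one argument.
Adjacent-term ratio: r(k) = 7 * 1 / [(k-\frac{3}{4}) (k+1)] - rational; roots negated = parameters, x = 7, C = \frac{1}{11}.


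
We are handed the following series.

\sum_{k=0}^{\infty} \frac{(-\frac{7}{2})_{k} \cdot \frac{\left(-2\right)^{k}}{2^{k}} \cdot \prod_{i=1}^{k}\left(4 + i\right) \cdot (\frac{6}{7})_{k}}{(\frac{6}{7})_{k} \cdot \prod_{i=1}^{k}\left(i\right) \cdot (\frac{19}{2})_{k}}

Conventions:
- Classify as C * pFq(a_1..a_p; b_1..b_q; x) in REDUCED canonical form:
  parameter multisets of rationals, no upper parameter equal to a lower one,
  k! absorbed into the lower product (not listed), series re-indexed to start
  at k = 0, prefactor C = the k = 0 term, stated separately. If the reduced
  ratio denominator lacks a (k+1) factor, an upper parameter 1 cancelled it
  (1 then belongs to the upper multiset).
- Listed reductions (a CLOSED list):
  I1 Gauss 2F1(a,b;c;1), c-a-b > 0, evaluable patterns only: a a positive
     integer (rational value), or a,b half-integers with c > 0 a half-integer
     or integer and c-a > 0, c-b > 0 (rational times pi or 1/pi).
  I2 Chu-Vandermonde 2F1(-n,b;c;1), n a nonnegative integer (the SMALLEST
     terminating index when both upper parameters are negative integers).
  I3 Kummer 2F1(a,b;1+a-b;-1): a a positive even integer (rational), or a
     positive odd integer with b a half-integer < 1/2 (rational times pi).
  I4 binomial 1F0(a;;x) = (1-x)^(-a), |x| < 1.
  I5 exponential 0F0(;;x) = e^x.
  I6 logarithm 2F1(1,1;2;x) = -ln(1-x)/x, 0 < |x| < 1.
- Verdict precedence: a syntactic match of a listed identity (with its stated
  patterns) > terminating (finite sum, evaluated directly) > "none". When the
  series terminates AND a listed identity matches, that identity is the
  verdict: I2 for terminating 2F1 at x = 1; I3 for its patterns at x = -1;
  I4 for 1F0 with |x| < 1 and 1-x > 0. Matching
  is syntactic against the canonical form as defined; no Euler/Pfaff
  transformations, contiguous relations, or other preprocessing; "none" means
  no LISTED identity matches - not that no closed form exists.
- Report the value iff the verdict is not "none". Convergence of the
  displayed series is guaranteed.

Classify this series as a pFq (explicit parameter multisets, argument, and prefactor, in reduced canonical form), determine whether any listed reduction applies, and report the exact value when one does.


The tell: x = -1 and the running product (C = 1) telescopes to a rising factorial.
Step ratio: r(k) = -1 * (k-\frac{7}{2}) (k+5) / [(k+\frac{19}{2}) (k+1)] - rational; roots negated = parameters, x = -1, C = 1.

x = -1 here; the reduced form reads 2F1, upper {-\frac{7}{2}, 5}, lower {\frac{19}{2}}, C = 1. Verdict at x = -1: Kummer (I3) matches (x = -1; c = \frac{19}{2} equals 1+a-b for upper {-\frac{7}{2}, 5}: listed pattern). Value: \frac{765765}{524288} \cdot \pi.
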